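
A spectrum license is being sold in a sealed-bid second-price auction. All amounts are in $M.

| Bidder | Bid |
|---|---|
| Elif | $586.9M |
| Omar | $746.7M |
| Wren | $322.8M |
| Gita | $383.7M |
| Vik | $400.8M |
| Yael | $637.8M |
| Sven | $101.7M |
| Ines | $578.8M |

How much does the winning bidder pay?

Highest bid: Omar at $746.7M, so Omar wins.
Second-highest bid: Yael at $637.8M — that is the price the winner pays.

$637.8M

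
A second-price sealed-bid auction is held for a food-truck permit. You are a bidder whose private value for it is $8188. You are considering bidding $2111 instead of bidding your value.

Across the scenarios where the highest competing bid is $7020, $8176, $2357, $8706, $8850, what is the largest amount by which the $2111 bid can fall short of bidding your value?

$5831

$7020: truthful gives $1168, deviation gives $0 → loss $1168.
$8176: truthful gives $12, deviation gives $0 → loss $12.
$2357: truthful gives $5831, deviation gives $0 → loss $5831.
$8706: same outcome either way → loss $0.
$8850: same outcome either way → loss $0.
Maximum loss: $5831.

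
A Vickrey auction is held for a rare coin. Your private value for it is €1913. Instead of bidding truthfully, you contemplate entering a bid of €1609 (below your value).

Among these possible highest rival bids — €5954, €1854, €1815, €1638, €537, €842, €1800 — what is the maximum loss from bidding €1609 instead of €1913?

€5954: same outcome either way → loss €0.
€1854: truthful gives €59, deviation gives €0 → loss €59.
€1815: truthful gives €98, deviation gives €0 → loss €98.
€1638: truthful gives €275, deviation gives €0 → loss €275.
€537: same outcome either way → loss €0.
€842: same outcome either way → loss €0.
€1800: truthful gives €113, deviation gives €0 → loss €113.
Maximum loss: €275.

€275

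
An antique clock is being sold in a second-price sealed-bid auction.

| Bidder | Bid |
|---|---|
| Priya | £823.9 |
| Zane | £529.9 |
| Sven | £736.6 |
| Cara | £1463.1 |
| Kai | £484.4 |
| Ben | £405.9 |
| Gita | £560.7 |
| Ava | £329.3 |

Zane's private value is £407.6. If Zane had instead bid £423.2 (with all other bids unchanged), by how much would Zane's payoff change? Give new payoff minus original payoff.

£0

The highest bid among the other bidders is £1463.1; Zane's bid doesn't change that.
Original bid £529.9: Zane is not highest (top rival bid is £1463.1); payoff £0.
Alternative bid £423.2: Zane is not highest (top rival bid is £1463.1); payoff £0.
Change in payoff = £0 − (£0) = £0.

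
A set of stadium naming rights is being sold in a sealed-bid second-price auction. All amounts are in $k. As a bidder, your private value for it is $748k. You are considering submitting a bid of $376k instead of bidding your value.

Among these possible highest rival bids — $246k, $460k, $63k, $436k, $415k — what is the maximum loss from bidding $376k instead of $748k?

$333k

$246k: same outcome either way → loss $0k.
$460k: truthful gives $288k, deviation gives $0k → loss $288k.
$63k: same outcome either way → loss $0k.
$436k: truthful gives $312k, deviation gives $0k → loss $312k.
$415k: truthful gives $333k, deviation gives $0k → loss $333k.
Maximum loss: $333k.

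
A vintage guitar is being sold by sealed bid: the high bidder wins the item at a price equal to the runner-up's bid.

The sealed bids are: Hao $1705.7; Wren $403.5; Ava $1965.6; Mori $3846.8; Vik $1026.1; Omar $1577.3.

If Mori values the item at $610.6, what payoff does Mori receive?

−$1355

Highest bid: Mori at $3846.8, so Mori wins.
Second-highest bid: Ava at $1965.6 — that is the price the winner pays.
Mori's payoff = value − price = $610.6 − $1965.6 = −$1355.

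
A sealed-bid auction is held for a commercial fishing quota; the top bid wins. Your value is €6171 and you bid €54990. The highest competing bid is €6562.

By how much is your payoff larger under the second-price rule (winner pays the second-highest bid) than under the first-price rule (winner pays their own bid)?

You have the highest bid, so you win under either rule.
Second-price: pay €6562 → payoff −€391.
First-price: pay your own bid €54990 → payoff −€48819.
Difference = −€391 − (−€48819) = €48428.

€48428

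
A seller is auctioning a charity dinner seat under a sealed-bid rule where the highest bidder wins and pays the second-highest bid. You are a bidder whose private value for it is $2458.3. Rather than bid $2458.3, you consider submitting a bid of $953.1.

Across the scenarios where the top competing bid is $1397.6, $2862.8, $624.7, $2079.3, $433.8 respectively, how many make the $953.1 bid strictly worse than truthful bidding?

The deviation hurts exactly when the highest competing bid lies strictly between $953.1 and $2458.3 — underbidding then forfeits a profitable win.
$1397.6: inside the interval → strictly worse (loss $1060.7).
$2862.8: above both → same outcome either way.
$624.7: below both → same outcome either way.
$2079.3: inside the interval → strictly worse (loss $379).
$433.8: below both → same outcome either way.
Count: 2.

2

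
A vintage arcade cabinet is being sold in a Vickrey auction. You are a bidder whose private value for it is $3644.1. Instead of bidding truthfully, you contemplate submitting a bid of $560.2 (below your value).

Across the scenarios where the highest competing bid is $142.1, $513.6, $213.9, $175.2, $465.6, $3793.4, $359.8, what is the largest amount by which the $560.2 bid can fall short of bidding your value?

$0

$142.1: same outcome either way → loss $0.
$513.6: same outcome either way → loss $0.
$213.9: same outcome either way → loss $0.
$175.2: same outcome either way → loss $0.
$465.6: same outcome either way → loss $0.
$3793.4: same outcome either way → loss $0.
$359.8: same outcome either way → loss $0.
Maximum loss: $0.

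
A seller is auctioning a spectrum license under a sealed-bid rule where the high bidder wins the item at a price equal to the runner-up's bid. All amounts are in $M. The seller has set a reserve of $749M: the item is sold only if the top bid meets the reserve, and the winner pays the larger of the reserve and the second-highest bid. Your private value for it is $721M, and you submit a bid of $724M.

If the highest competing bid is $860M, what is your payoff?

Your bid $724M is below the highest competing bid $860M, so you lose. Payoff $0M.

$0M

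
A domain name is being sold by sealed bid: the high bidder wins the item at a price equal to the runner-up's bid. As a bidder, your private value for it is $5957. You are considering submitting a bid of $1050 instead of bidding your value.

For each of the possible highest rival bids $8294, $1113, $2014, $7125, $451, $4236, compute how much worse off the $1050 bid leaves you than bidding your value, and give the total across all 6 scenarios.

The deviation costs you only when the competing bid falls strictly between $1050 and $5957; elsewhere both bids give the same outcome.
$8294: outcomes coincide → loss $0.
$1113: truthful payoff $4844, deviation payoff $0 → loss $4844.
$2014: truthful payoff $3943, deviation payoff $0 → loss $3943.
$7125: outcomes coincide → loss $0.
$451: outcomes coincide → loss $0.
$4236: truthful payoff $1721, deviation payoff $0 → loss $1721.
Total loss = $4844 + $3943 + $1721 = $10508.

$10508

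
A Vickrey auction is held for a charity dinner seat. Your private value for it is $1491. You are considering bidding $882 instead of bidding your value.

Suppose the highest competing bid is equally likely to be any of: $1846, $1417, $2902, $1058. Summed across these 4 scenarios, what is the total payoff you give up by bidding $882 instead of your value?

The deviation costs you only when the competing bid falls strictly between $882 and $1491; elsewhere both bids give the same outcome.
$1846: outcomes coincide → loss $0.
$1417: truthful payoff $74, deviation payoff $0 → loss $74.
$2902: outcomes coincide → loss $0.
$1058: truthful payoff $433, deviation payoff $0 → loss $433.
Total loss = $74 + $433 = $507.

$507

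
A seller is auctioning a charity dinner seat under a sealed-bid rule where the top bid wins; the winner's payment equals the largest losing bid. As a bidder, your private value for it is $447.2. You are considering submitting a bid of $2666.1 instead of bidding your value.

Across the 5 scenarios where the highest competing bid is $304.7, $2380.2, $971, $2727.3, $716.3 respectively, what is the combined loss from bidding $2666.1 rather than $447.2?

$2725.9

The deviation costs you only when the competing bid falls strictly between $447.2 and $2666.1; elsewhere both bids give the same outcome.
$304.7: outcomes coincide → loss $0.
$2380.2: truthful payoff $0, deviation payoff −$1933 → loss $1933.
$971: truthful payoff $0, deviation payoff −$523.8 → loss $523.8.
$2727.3: outcomes coincide → loss $0.
$716.3: truthful payoff $0, deviation payoff −$269.1 → loss $269.1.
Total loss = $1933 + $523.8 + $269.1 = $2725.9.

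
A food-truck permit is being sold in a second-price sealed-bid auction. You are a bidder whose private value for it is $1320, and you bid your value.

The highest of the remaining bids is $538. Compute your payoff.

$782

Your bid $1320 exceeds the highest competing bid $538, so you win.
In a second-price auction the winner pays the second-highest bid, $538.
Payoff = value − price = $1320 − $538 = $782.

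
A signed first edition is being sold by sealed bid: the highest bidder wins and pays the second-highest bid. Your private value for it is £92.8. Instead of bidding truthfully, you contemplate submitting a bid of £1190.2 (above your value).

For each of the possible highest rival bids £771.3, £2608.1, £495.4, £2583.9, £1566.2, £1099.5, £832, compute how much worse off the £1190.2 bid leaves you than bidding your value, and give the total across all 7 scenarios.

The deviation costs you only when the competing bid falls strictly between £92.8 and £1190.2; elsewhere both bids give the same outcome.
£771.3: truthful payoff £0, deviation payoff −£678.5 → loss £678.5.
£2608.1: outcomes coincide → loss £0.
£495.4: truthful payoff £0, deviation payoff −£402.6 → loss £402.6.
£2583.9: outcomes coincide → loss £0.
£1566.2: outcomes coincide → loss £0.
£1099.5: truthful payoff £0, deviation payoff −£1006.7 → loss £1006.7.
£832: truthful payoff £0, deviation payoff −£739.2 → loss £739.2.
Total loss = £678.5 + £402.6 + £1006.7 + £739.2 = £2827.

£2827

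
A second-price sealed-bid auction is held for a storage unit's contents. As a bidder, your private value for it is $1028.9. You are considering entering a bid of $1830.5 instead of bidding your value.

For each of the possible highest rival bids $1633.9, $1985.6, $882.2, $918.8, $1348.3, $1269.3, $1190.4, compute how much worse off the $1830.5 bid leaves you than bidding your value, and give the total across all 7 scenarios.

The deviation costs you only when the competing bid falls strictly between $1028.9 and $1830.5; elsewhere both bids give the same outcome.
$1633.9: truthful payoff $0, deviation payoff −$605 → loss $605.
$1985.6: outcomes coincide → loss $0.
$882.2: outcomes coincide → loss $0.
$918.8: outcomes coincide → loss $0.
$1348.3: truthful payoff $0, deviation payoff −$319.4 → loss $319.4.
$1269.3: truthful payoff $0, deviation payoff −$240.4 → loss $240.4.
$1190.4: truthful payoff $0, deviation payoff −$161.5 → loss $161.5.
Total loss = $605 + $319.4 + $240.4 + $161.5 = $1326.3.

$1326.3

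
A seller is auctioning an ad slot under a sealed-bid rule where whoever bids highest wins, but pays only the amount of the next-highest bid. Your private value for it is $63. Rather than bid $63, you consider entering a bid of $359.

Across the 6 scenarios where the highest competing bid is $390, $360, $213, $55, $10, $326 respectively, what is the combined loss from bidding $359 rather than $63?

$413

The deviation costs you only when the competing bid falls strictly between $63 and $359; elsewhere both bids give the same outcome.
$390: outcomes coincide → loss $0.
$360: outcomes coincide → loss $0.
$213: truthful payoff $0, deviation payoff −$150 → loss $150.
$55: outcomes coincide → loss $0.
$10: outcomes coincide → loss $0.
$326: truthful payoff $0, deviation payoff −$263 → loss $263.
Total loss = $150 + $263 = $413.
Because the price is fixed by the runner-up's bid, deviating from your value can only change a good outcome into a bad one — never the reverse.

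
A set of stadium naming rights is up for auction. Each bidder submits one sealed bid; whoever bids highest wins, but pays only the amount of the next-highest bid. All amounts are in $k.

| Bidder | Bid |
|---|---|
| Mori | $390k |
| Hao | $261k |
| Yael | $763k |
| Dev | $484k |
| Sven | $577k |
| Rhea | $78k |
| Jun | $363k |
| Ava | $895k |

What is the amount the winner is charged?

$763k

Highest bid: Ava at $895k, so Ava wins.
Second-highest bid: Yael at $763k — that is the price the winner pays.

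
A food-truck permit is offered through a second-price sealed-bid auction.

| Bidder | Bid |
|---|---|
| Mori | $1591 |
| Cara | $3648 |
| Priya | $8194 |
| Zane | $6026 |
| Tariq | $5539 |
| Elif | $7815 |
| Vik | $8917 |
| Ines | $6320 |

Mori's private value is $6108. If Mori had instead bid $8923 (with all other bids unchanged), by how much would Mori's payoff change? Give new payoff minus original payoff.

−$2809

The highest bid among the other bidders is $8917; Mori's bid doesn't change that.
Original bid $1591: Mori is not highest (top rival bid is $8917); payoff $0.
Alternative bid $8923: Mori is highest, pays the top rival bid $8917; payoff $6108 − $8917 = −$2809.
Change in payoff = −$2809 − ($0) = −$2809.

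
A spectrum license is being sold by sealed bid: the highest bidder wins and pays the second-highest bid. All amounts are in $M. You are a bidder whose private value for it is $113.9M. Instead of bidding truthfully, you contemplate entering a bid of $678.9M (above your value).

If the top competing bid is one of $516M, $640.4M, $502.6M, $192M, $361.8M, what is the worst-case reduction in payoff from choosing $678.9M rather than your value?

$516M: truthful gives $0M, deviation gives −$402.1M → loss $402.1M.
$640.4M: truthful gives $0M, deviation gives −$526.5M → loss $526.5M.
$502.6M: truthful gives $0M, deviation gives −$388.7M → loss $388.7M.
$192M: truthful gives $0M, deviation gives −$78.1M → loss $78.1M.
$361.8M: truthful gives $0M, deviation gives −$247.9M → loss $247.9M.
Maximum loss: $526.5M.

$526.5M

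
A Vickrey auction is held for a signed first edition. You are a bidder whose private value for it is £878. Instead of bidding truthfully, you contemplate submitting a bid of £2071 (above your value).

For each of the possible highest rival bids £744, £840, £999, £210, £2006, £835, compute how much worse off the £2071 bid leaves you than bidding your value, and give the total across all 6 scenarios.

The deviation costs you only when the competing bid falls strictly between £878 and £2071; elsewhere both bids give the same outcome.
£744: outcomes coincide → loss £0.
£840: outcomes coincide → loss £0.
£999: truthful payoff £0, deviation payoff −£121 → loss £121.
£210: outcomes coincide → loss £0.
£2006: truthful payoff £0, deviation payoff −£1128 → loss £1128.
£835: outcomes coincide → loss £0.
Total loss = £121 + £1128 = £1249.
Because the price is fixed by the runner-up's bid, deviating from your value can only change a good outcome into a bad one — never the reverse.

£1249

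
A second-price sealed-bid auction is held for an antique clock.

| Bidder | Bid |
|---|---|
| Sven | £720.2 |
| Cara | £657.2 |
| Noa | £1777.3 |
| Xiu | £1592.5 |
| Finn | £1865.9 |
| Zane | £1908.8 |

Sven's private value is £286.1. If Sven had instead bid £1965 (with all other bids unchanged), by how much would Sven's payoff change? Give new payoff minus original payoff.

−£1622.7

The highest bid among the other bidders is £1908.8; Sven's bid doesn't change that.
Original bid £720.2: Sven is not highest (top rival bid is £1908.8); payoff £0.
Alternative bid £1965: Sven is highest, pays the top rival bid £1908.8; payoff £286.1 − £1908.8 = −£1622.7.
Change in payoff = −£1622.7 − (£0) = −£1622.7.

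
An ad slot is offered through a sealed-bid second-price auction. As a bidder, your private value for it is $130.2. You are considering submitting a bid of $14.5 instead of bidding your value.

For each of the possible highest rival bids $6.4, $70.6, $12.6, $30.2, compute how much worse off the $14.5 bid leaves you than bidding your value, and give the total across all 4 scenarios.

The deviation costs you only when the competing bid falls strictly between $14.5 and $130.2; elsewhere both bids give the same outcome.
$6.4: outcomes coincide → loss $0.
$70.6: truthful payoff $59.6, deviation payoff $0 → loss $59.6.
$12.6: outcomes coincide → loss $0.
$30.2: truthful payoff $100, deviation payoff $0 → loss $100.
Total loss = $59.6 + $100 = $159.6.
Truthful bidding weakly dominates here: raising your bid can only win items priced above your value, and lowering it can only forfeit items priced below.

$159.6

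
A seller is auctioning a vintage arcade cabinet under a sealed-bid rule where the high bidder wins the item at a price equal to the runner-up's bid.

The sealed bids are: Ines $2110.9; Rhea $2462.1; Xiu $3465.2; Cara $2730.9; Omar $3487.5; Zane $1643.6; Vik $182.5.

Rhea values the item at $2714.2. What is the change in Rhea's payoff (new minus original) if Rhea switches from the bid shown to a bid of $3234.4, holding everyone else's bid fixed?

$0

The highest bid among the other bidders is $3487.5; Rhea's bid doesn't change that.
Original bid $2462.1: Rhea is not highest (top rival bid is $3487.5); payoff $0.
Alternative bid $3234.4: Rhea is not highest (top rival bid is $3487.5); payoff $0.
Change in payoff = $0 − ($0) = $0.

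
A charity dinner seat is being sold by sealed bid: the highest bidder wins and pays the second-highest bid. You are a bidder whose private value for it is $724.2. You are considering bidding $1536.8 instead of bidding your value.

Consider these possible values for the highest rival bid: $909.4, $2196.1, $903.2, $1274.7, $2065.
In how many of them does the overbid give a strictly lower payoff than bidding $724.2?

The deviation hurts exactly when the highest competing bid lies strictly between $724.2 and $1536.8 — overbidding then wins at a price above your value.
$909.4: inside the interval → strictly worse (loss $185.2).
$2196.1: above both → same outcome either way.
$903.2: inside the interval → strictly worse (loss $179).
$1274.7: inside the interval → strictly worse (loss $550.5).
$2065: above both → same outcome either way.
Count: 3.

3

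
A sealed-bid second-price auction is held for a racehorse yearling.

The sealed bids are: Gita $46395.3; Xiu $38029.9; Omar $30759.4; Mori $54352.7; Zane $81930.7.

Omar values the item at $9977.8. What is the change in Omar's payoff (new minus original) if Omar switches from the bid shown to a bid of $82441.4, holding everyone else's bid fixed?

The highest bid among the other bidders is $81930.7; Omar's bid doesn't change that.
Original bid $30759.4: Omar is not highest (top rival bid is $81930.7); payoff $0.
Alternative bid $82441.4: Omar is highest, pays the top rival bid $81930.7; payoff $9977.8 − $81930.7 = −$71952.9.
Change in payoff = −$71952.9 − ($0) = −$71952.9.

−$71952.9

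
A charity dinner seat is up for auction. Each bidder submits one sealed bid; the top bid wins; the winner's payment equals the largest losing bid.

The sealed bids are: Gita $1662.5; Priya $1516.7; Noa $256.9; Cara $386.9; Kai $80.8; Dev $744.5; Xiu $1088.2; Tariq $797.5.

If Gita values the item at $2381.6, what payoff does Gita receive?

$864.9

Highest bid: Gita at $1662.5, so Gita wins.
Second-highest bid: Priya at $1516.7 — that is the price the winner pays.
Gita's payoff = value − price = $2381.6 − $1516.7 = $864.9.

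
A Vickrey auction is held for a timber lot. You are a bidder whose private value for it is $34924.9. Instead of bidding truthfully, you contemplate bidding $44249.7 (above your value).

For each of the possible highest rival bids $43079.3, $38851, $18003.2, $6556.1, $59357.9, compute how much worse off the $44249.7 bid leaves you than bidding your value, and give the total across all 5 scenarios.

$12080.5

The deviation costs you only when the competing bid falls strictly between $34924.9 and $44249.7; elsewhere both bids give the same outcome.
$43079.3: truthful payoff $0, deviation payoff −$8154.4 → loss $8154.4.
$38851: truthful payoff $0, deviation payoff −$3926.1 → loss $3926.1.
$18003.2: outcomes coincide → loss $0.
$6556.1: outcomes coincide → loss $0.
$59357.9: outcomes coincide → loss $0.
Total loss = $8154.4 + $3926.1 = $12080.5.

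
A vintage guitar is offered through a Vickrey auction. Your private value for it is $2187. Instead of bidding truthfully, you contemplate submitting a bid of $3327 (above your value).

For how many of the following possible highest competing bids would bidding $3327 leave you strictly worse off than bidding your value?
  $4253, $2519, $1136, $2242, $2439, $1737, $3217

4

The deviation hurts exactly when the highest competing bid lies strictly between $2187 and $3327 — overbidding then wins at a price above your value.
$4253: above both → same outcome either way.
$2519: inside the interval → strictly worse (loss $332).
$1136: below both → same outcome either way.
$2242: inside the interval → strictly worse (loss $55).
$2439: inside the interval → strictly worse (loss $252).
$1737: below both → same outcome either way.
$3217: inside the interval → strictly worse (loss $1030).
Count: 4.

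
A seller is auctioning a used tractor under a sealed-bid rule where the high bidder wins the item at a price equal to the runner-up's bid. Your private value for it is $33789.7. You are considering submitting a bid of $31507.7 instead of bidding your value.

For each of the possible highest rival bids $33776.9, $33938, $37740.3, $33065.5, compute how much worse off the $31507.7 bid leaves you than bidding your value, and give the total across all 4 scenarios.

The deviation costs you only when the competing bid falls strictly between $31507.7 and $33789.7; elsewhere both bids give the same outcome.
$33776.9: truthful payoff $12.8, deviation payoff $0 → loss $12.8.
$33938: outcomes coincide → loss $0.
$37740.3: outcomes coincide → loss $0.
$33065.5: truthful payoff $724.2, deviation payoff $0 → loss $724.2.
Total loss = $12.8 + $724.2 = $737.
Because the price is fixed by the runner-up's bid, deviating from your value can only change a good outcome into a bad one — never the reverse.

$737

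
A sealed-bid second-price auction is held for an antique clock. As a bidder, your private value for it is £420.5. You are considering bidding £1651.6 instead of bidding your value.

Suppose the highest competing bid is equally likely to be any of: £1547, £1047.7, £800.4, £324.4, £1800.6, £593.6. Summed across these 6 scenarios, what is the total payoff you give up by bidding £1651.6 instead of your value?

The deviation costs you only when the competing bid falls strictly between £420.5 and £1651.6; elsewhere both bids give the same outcome.
£1547: truthful payoff £0, deviation payoff −£1126.5 → loss £1126.5.
£1047.7: truthful payoff £0, deviation payoff −£627.2 → loss £627.2.
£800.4: truthful payoff £0, deviation payoff −£379.9 → loss £379.9.
£324.4: outcomes coincide → loss £0.
£1800.6: outcomes coincide → loss £0.
£593.6: truthful payoff £0, deviation payoff −£173.1 → loss £173.1.
Total loss = £1126.5 + £627.2 + £379.9 + £173.1 = £2306.7.
Truthful bidding weakly dominates here: raising your bid can only win items priced above your value, and lowering it can only forfeit items priced below.

£2306.7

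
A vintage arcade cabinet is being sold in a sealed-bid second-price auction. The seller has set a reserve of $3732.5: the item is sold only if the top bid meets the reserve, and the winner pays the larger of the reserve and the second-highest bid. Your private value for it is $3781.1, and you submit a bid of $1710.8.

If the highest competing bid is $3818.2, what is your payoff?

$0

Your bid $1710.8 is below the highest competing bid $3818.2, so you lose. Payoff $0.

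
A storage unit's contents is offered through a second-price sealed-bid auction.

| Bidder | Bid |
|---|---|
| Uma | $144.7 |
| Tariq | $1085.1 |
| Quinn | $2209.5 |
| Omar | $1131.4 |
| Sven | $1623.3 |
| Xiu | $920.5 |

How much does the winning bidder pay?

$1623.3

Highest bid: Quinn at $2209.5, so Quinn wins.
Second-highest bid: Sven at $1623.3 — that is the price the winner pays.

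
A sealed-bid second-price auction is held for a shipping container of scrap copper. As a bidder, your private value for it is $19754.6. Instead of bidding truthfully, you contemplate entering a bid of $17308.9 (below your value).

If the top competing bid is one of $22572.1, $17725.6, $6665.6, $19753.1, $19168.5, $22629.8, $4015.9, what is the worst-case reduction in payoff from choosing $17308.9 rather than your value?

$22572.1: same outcome either way → loss $0.
$17725.6: truthful gives $2029, deviation gives $0 → loss $2029.
$6665.6: same outcome either way → loss $0.
$19753.1: truthful gives $1.5, deviation gives $0 → loss $1.5.
$19168.5: truthful gives $586.1, deviation gives $0 → loss $586.1.
$22629.8: same outcome either way → loss $0.
$4015.9: same outcome either way → loss $0.
Maximum loss: $2029.

$2029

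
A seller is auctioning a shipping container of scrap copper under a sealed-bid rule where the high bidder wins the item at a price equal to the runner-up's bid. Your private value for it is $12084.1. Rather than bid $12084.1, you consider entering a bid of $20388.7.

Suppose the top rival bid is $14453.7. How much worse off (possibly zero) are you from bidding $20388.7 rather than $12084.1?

Bidding your value $12084.1: you lose (since $12084.1 < $14453.7). Payoff $0.
Bidding $20388.7: you win and pay $14453.7. Payoff $12084.1 − $14453.7 = −$2369.6.
The competing bid $14453.7 lies between your value and your inflated bid, so overbidding wins an item priced above your value.
Loss from deviating = $0 − (−$2369.6) = $2369.6.
Truthful bidding weakly dominates here: raising your bid can only win items priced above your value, and lowering it can only forfeit items priced below.

$2369.6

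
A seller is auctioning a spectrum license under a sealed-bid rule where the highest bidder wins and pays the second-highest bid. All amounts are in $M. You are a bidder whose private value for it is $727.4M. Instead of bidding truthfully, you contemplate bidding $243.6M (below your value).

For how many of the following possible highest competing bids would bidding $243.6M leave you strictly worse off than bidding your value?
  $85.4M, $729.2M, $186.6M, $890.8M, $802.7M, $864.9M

The deviation hurts exactly when the highest competing bid lies strictly between $243.6M and $727.4M — underbidding then forfeits a profitable win.
$85.4M: below both → same outcome either way.
$729.2M: above both → same outcome either way.
$186.6M: below both → same outcome either way.
$890.8M: above both → same outcome either way.
$802.7M: above both → same outcome either way.
$864.9M: above both → same outcome either way.
Count: 0.

0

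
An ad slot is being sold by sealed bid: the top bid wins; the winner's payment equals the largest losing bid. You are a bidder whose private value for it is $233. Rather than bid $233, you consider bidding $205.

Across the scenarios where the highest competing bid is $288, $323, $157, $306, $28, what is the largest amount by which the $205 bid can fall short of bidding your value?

$0

$288: same outcome either way → loss $0.
$323: same outcome either way → loss $0.
$157: same outcome either way → loss $0.
$306: same outcome either way → loss $0.
$28: same outcome either way → loss $0.
Maximum loss: $0.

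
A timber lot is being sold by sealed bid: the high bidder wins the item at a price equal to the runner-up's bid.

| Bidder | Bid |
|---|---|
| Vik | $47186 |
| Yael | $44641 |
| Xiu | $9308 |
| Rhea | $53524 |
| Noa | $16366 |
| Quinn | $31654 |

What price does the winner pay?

$47186

Highest bid: Rhea at $53524, so Rhea wins.
Second-highest bid: Vik at $47186 — that is the price the winner pays.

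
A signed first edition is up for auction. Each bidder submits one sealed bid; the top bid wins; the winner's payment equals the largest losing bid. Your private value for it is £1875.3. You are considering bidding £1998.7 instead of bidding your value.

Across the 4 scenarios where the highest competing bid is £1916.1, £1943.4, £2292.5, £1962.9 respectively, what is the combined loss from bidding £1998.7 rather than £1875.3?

The deviation costs you only when the competing bid falls strictly between £1875.3 and £1998.7; elsewhere both bids give the same outcome.
£1916.1: truthful payoff £0, deviation payoff −£40.8 → loss £40.8.
£1943.4: truthful payoff £0, deviation payoff −£68.1 → loss £68.1.
£2292.5: outcomes coincide → loss £0.
£1962.9: truthful payoff £0, deviation payoff −£87.6 → loss £87.6.
Total loss = £40.8 + £68.1 + £87.6 = £196.5.
Because the price is fixed by the runner-up's bid, deviating from your value can only change a good outcome into a bad one — never the reverse.

£196.5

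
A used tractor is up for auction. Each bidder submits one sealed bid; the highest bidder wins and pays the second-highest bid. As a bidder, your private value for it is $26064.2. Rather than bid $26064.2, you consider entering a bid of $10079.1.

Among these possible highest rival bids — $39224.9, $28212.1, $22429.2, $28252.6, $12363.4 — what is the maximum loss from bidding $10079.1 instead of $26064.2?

$39224.9: same outcome either way → loss $0.
$28212.1: same outcome either way → loss $0.
$22429.2: truthful gives $3635, deviation gives $0 → loss $3635.
$28252.6: same outcome either way → loss $0.
$12363.4: truthful gives $13700.8, deviation gives $0 → loss $13700.8.
Maximum loss: $13700.8.

$13700.8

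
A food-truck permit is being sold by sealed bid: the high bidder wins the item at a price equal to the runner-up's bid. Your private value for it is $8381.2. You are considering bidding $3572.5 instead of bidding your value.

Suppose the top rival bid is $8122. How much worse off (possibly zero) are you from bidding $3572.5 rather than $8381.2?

$259.2

Bidding your value $8381.2: you win (since $8381.2 > $8122) and pay $8122. Payoff $259.2.
Bidding $3572.5: you lose. Payoff $0.
The competing bid $8122 lies between your shaded bid and your value, so underbidding forfeits an item you could have won at a profitable price.
Loss from deviating = $259.2 − ($0) = $259.2.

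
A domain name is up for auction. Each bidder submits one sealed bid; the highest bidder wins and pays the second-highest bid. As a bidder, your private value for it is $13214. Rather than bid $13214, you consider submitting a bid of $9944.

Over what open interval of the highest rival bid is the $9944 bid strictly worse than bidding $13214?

If the competing bid is below $9944, both bids win at the same price — no difference.
If it is above $13214, both bids lose — no difference.
If it lies strictly between $9944 and $13214, bidding your value wins at a price below your value (positive payoff) while bidding $9944 loses (payoff 0).
So the deviation strictly hurts on the open interval ($9944, $13214).

($9944, $13214)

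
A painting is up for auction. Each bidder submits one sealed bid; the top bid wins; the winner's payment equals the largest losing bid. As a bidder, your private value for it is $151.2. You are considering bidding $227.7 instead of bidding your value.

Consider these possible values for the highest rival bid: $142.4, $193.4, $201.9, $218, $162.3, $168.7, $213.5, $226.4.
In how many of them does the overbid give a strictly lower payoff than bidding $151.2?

7

The deviation hurts exactly when the highest competing bid lies strictly between $151.2 and $227.7 — overbidding then wins at a price above your value.
$142.4: below both → same outcome either way.
$193.4: inside the interval → strictly worse (loss $42.2).
$201.9: inside the interval → strictly worse (loss $50.7).
$218: inside the interval → strictly worse (loss $66.8).
$162.3: inside the interval → strictly worse (loss $11.1).
$168.7: inside the interval → strictly worse (loss $17.5).
$213.5: inside the interval → strictly worse (loss $62.3).
$226.4: inside the interval → strictly worse (loss $75.2).
Count: 7.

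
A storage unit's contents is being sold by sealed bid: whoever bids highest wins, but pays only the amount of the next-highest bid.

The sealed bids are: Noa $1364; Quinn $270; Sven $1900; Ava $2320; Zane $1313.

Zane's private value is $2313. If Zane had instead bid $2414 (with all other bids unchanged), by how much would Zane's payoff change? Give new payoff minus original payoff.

The highest bid among the other bidders is $2320; Zane's bid doesn't change that.
Original bid $1313: Zane is not highest (top rival bid is $2320); payoff $0.
Alternative bid $2414: Zane is highest, pays the top rival bid $2320; payoff $2313 − $2320 = −$7.
Change in payoff = −$7 − ($0) = −$7.

−$7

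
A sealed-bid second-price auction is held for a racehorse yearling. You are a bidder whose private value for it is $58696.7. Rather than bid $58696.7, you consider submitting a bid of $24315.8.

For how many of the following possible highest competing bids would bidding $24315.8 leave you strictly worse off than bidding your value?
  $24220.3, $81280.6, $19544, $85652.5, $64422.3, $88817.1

0

The deviation hurts exactly when the highest competing bid lies strictly between $24315.8 and $58696.7 — underbidding then forfeits a profitable win.
$24220.3: below both → same outcome either way.
$81280.6: above both → same outcome either way.
$19544: below both → same outcome either way.
$85652.5: above both → same outcome either way.
$64422.3: above both → same outcome either way.
$88817.1: above both → same outcome either way.
Count: 0.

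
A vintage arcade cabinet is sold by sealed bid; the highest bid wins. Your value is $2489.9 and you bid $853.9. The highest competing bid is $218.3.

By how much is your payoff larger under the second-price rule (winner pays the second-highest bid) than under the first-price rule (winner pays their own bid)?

You have the highest bid, so you win under either rule.
Second-price: pay $218.3 → payoff $2271.6.
First-price: pay your own bid $853.9 → payoff $1636.
Difference = $2271.6 − ($1636) = $635.6.

$635.6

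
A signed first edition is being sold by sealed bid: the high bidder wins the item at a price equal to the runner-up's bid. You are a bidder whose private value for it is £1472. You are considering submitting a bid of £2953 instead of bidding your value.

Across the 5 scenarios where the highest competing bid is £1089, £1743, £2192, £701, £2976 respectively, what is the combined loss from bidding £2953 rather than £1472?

The deviation costs you only when the competing bid falls strictly between £1472 and £2953; elsewhere both bids give the same outcome.
£1089: outcomes coincide → loss £0.
£1743: truthful payoff £0, deviation payoff −£271 → loss £271.
£2192: truthful payoff £0, deviation payoff −£720 → loss £720.
£701: outcomes coincide → loss £0.
£2976: outcomes coincide → loss £0.
Total loss = £271 + £720 = £991.
In a second-price auction your bid sets only whether you win, not what you pay, so bidding your true value is weakly dominant.

£991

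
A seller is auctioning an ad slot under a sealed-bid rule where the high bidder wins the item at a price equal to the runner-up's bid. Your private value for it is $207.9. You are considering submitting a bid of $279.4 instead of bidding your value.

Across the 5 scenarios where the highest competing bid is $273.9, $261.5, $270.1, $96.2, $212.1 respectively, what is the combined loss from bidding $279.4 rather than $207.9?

The deviation costs you only when the competing bid falls strictly between $207.9 and $279.4; elsewhere both bids give the same outcome.
$273.9: truthful payoff $0, deviation payoff −$66 → loss $66.
$261.5: truthful payoff $0, deviation payoff −$53.6 → loss $53.6.
$270.1: truthful payoff $0, deviation payoff −$62.2 → loss $62.2.
$96.2: outcomes coincide → loss $0.
$212.1: truthful payoff $0, deviation payoff −$4.2 → loss $4.2.
Total loss = $66 + $53.6 + $62.2 + $4.2 = $186.

$186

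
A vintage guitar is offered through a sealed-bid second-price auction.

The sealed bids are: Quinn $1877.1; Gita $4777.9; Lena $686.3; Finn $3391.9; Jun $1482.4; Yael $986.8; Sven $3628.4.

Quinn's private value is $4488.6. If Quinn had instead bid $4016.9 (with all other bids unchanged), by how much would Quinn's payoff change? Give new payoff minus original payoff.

The highest bid among the other bidders is $4777.9; Quinn's bid doesn't change that.
Original bid $1877.1: Quinn is not highest (top rival bid is $4777.9); payoff $0.
Alternative bid $4016.9: Quinn is not highest (top rival bid is $4777.9); payoff $0.
Change in payoff = $0 − ($0) = $0.

$0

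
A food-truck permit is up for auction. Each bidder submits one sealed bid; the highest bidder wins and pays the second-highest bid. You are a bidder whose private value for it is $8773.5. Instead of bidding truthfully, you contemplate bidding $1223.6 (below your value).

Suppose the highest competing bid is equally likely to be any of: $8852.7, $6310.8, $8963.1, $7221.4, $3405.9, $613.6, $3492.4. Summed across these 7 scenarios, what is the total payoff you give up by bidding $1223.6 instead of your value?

$14663.5

The deviation costs you only when the competing bid falls strictly between $1223.6 and $8773.5; elsewhere both bids give the same outcome.
$8852.7: outcomes coincide → loss $0.
$6310.8: truthful payoff $2462.7, deviation payoff $0 → loss $2462.7.
$8963.1: outcomes coincide → loss $0.
$7221.4: truthful payoff $1552.1, deviation payoff $0 → loss $1552.1.
$3405.9: truthful payoff $5367.6, deviation payoff $0 → loss $5367.6.
$613.6: outcomes coincide → loss $0.
$3492.4: truthful payoff $5281.1, deviation payoff $0 → loss $5281.1.
Total loss = $2462.7 + $1552.1 + $5367.6 + $5281.1 = $14663.5.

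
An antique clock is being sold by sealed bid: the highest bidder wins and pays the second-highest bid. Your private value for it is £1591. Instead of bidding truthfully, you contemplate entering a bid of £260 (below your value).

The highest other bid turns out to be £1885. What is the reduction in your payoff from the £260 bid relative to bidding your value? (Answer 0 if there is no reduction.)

Bidding your value £1591: you lose (since £1591 < £1885). Payoff £0.
Bidding £260: you lose. Payoff £0.
Difference = £0 − £0 = £0; both bids lead to the same outcome because the competing bid is above both your value and your alternative bid.

£0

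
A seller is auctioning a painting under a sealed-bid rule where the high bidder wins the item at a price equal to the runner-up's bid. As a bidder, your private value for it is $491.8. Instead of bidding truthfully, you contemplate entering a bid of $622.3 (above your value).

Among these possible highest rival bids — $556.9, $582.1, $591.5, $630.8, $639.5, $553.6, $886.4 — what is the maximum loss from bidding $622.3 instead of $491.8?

$99.7

$556.9: truthful gives $0, deviation gives −$65.1 → loss $65.1.
$582.1: truthful gives $0, deviation gives −$90.3 → loss $90.3.
$591.5: truthful gives $0, deviation gives −$99.7 → loss $99.7.
$630.8: same outcome either way → loss $0.
$639.5: same outcome either way → loss $0.
$553.6: truthful gives $0, deviation gives −$61.8 → loss $61.8.
$886.4: same outcome either way → loss $0.
Maximum loss: $99.7.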